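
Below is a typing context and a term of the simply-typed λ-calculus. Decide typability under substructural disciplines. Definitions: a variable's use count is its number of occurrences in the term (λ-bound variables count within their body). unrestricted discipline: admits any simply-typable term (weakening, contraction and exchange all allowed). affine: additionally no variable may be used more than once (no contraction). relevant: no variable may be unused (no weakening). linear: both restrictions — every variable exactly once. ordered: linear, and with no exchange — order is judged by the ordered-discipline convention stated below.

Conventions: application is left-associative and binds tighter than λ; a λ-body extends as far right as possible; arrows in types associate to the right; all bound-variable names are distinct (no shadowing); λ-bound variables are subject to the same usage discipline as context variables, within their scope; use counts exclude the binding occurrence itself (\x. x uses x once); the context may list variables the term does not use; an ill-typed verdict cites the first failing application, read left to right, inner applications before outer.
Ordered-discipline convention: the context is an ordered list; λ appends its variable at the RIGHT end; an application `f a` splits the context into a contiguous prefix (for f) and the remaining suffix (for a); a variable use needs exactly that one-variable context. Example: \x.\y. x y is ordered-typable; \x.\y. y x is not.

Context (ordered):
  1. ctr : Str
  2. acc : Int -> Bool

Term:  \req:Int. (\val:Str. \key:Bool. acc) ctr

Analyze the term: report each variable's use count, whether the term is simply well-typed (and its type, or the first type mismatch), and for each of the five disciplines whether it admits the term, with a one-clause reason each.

usage: ctr ×1, acc ×1, req (bound) ×0, val (bound) ×0, key (bound) ×0
uses in reading order: acc, ctr
typing: well-typed at Int -> Bool -> Int -> Bool
ordered: ✗ — req, val, key left unused
linear: ✗ — req, val, key left unused
affine: ✓ — ctr, acc, req, val, key: no repeats, contraction unneeded
relevant: ✗ — req, val, key left unused
unrestricted: ✓ — well-typed at Int -> Bool -> Int -> Bool; no restrictions here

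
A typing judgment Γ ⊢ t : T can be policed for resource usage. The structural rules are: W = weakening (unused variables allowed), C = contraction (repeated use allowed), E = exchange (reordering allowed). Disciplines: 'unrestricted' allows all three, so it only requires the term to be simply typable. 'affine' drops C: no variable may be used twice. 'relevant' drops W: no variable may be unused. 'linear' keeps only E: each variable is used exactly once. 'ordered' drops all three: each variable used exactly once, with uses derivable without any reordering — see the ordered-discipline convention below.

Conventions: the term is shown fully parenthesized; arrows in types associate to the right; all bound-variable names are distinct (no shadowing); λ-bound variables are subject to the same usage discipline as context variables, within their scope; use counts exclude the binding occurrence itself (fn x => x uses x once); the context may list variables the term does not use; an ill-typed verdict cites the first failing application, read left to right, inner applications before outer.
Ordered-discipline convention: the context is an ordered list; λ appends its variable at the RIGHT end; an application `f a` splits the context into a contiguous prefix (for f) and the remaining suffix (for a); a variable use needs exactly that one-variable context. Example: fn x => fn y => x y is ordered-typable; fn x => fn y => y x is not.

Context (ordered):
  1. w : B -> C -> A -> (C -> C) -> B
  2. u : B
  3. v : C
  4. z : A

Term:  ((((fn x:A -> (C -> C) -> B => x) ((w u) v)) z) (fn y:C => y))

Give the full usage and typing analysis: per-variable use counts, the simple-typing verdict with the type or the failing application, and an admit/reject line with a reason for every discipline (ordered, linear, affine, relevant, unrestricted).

variable uses: w: 1; u: 1; v: 1; z: 1; x (bound): 1; y (bound): 1
uses in reading order: x, w, u, v, z, y
typing: ✓ — B
ordered: ✓, single-use (w, u, v, z, x, y), ordered derivation ok
linear: ✓, each of w, u, v, z, x, y used exactly once
affine: ✓, none of w, u, v, z, x, y used more than once
relevant: ✓, w, u, v, z, x, y: all used, weakening unneeded
unrestricted: ✓, typability at B is all that's needed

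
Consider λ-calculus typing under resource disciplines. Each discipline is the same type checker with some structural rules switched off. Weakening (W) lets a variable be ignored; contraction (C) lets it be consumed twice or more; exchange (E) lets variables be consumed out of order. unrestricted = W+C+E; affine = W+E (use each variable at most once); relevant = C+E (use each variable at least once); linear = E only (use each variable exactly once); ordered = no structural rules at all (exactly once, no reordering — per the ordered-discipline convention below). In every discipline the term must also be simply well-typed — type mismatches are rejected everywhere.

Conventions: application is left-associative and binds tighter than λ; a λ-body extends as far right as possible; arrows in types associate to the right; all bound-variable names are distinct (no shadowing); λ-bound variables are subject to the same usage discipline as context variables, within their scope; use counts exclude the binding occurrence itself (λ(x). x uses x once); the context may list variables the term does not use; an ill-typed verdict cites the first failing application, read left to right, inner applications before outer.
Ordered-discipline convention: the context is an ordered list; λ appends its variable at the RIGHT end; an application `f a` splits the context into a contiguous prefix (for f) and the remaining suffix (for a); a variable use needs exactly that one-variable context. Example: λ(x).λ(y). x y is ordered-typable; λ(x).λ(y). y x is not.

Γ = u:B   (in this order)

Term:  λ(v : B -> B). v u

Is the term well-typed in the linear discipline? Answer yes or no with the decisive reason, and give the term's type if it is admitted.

yes — each of u, v used exactly once; term : (B -> B) -> B
usage: u ×1, v (bound) ×1
uses in reading order: v, u
typing: the term checks, with type (B -> B) -> B
across the five disciplines: ordered ✗; linear ✓; affine ✓; relevant ✓; unrestricted ✓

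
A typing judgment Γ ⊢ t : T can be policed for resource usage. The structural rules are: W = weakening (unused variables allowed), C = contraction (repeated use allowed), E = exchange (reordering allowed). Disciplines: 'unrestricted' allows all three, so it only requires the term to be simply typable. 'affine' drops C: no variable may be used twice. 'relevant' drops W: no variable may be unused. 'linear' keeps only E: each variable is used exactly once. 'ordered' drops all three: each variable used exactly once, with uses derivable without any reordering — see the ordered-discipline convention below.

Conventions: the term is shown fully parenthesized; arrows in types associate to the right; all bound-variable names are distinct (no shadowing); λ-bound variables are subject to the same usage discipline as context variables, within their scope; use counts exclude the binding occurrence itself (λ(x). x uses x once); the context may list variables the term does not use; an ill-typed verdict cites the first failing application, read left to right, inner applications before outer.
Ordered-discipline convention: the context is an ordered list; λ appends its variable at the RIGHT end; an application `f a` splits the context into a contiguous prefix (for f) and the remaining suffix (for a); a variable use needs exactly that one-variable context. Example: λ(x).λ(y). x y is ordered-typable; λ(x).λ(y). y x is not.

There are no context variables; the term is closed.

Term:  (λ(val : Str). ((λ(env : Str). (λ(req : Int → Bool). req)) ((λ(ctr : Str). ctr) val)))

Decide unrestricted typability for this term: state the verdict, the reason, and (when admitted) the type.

yes — typability at Str → (Int → Bool) → Int → Bool is all that's needed; term : Str → (Int → Bool) → Int → Bool
use counts: val (bound)=1, env (bound)=0, req (bound)=1, ctr (bound)=1
left-to-right use order: req, ctr, val
typing: well-typed at Str → (Int → Bool) → Int → Bool
summary: ordered ✗ · linear ✗ · affine ✓ · relevant ✗ · unrestricted ✓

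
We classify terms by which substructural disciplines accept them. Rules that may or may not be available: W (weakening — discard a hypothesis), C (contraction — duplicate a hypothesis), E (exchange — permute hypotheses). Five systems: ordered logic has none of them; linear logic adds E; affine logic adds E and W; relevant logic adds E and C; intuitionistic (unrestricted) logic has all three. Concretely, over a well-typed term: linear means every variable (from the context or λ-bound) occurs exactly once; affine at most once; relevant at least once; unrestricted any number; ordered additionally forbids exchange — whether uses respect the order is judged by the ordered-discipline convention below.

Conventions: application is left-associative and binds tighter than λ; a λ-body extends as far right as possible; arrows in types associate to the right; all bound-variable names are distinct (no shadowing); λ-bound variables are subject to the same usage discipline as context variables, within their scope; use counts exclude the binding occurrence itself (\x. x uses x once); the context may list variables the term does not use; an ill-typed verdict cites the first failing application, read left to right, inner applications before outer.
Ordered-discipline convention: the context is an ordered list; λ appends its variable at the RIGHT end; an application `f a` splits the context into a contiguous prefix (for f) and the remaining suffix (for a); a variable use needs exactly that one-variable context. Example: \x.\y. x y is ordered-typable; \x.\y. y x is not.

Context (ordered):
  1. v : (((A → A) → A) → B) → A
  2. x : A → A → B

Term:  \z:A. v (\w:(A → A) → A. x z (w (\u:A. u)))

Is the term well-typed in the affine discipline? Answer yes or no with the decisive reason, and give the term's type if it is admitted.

yes — at most one use each (v, x, z, w, u); term : A → A
counts: v=1, x=1, z [bound]=1, w [bound]=1, u [bound]=1
left-to-right use order: v, x, z, w, u
typing: the term checks, with type A → A
all disciplines: ordered ✓ · linear ✓ · affine ✓ · relevant ✓ · unrestricted ✓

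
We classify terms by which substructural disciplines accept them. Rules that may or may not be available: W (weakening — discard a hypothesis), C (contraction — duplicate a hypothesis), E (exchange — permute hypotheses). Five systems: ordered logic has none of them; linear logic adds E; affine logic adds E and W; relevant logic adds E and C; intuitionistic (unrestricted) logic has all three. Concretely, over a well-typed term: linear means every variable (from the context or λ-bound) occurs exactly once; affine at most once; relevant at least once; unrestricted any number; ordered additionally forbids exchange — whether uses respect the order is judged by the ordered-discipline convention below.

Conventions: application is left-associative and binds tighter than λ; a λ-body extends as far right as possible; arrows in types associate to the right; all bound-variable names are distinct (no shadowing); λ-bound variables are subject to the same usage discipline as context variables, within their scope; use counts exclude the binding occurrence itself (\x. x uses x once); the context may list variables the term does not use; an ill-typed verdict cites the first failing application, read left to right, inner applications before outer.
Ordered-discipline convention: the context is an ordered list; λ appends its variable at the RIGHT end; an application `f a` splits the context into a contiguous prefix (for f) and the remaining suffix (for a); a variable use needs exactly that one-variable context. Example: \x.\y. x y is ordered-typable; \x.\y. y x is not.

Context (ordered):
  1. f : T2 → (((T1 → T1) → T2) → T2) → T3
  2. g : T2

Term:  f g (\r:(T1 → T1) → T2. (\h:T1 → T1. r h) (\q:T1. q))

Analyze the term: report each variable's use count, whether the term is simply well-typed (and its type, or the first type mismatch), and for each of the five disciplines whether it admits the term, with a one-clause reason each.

usage: f: 1×, g: 1×, r [bound]: 1×, h [bound]: 1×, q [bound]: 1×
left-to-right use order: f, g, r, h, q
typing: the term checks, with type T3
ordered: ✓ — single-use (f, g, r, h, q), ordered derivation ok
linear: ✓ — exactly-once usage across f, g, r, h, q
affine: ✓ — none of f, g, r, h, q used more than once
relevant: ✓ — none of f, g, r, h, q goes unused
unrestricted: ✓ — type-checks (T3) and nothing is barred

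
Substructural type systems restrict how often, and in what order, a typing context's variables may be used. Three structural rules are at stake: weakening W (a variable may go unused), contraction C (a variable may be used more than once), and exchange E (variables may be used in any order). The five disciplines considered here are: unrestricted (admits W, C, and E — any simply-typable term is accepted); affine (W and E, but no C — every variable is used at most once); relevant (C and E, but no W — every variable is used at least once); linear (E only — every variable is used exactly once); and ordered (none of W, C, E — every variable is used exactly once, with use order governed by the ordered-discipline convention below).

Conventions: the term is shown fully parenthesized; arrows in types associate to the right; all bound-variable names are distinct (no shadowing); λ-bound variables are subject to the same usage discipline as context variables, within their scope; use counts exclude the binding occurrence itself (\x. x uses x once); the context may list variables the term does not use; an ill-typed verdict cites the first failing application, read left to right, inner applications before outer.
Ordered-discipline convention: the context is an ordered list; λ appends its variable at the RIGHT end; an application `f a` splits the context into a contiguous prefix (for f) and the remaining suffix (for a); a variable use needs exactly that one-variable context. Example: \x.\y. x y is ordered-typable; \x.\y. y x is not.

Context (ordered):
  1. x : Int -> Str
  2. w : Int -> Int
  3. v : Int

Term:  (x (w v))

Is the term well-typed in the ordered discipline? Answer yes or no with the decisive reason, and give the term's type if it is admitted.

yes — single-use (x, w, v), ordered derivation ok; term : Str
use counts: x: 1; w: 1; v: 1
use order (left to right): x, w, v
typing: the term checks, with type Str
all disciplines: ordered ✓; linear ✓; affine ✓; relevant ✓; unrestricted ✓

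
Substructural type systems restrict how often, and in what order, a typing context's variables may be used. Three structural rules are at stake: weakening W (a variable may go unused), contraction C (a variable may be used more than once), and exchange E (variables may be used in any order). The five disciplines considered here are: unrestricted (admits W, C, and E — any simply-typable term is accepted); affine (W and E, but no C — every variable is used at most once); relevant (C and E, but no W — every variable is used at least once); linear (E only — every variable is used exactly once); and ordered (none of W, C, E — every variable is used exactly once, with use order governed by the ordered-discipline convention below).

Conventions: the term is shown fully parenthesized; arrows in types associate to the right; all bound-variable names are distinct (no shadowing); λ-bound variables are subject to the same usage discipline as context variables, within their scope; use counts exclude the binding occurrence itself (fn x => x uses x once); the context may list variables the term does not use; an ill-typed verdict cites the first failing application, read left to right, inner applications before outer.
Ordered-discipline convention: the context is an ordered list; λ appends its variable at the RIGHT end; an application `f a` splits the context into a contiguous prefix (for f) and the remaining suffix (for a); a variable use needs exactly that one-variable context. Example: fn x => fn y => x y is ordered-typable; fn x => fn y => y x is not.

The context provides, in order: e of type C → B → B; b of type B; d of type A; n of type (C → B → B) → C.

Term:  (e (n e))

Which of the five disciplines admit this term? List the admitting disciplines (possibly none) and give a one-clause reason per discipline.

admitted in: unrestricted
use counts: e ×2, b ×0, d ×0, n ×1
left-to-right use order: e, n, e
typing: well-typed at B → B
ordered: ✗, needs contraction — e ×2; unused: b, d — weakening required
linear: ✗, needs contraction — e ×2; unused: b, d — weakening required
affine: ✗, needs contraction — e ×2
relevant: ✗, unused: b, d — weakening required
unrestricted: ✓, well-typed at B → B; no restrictions here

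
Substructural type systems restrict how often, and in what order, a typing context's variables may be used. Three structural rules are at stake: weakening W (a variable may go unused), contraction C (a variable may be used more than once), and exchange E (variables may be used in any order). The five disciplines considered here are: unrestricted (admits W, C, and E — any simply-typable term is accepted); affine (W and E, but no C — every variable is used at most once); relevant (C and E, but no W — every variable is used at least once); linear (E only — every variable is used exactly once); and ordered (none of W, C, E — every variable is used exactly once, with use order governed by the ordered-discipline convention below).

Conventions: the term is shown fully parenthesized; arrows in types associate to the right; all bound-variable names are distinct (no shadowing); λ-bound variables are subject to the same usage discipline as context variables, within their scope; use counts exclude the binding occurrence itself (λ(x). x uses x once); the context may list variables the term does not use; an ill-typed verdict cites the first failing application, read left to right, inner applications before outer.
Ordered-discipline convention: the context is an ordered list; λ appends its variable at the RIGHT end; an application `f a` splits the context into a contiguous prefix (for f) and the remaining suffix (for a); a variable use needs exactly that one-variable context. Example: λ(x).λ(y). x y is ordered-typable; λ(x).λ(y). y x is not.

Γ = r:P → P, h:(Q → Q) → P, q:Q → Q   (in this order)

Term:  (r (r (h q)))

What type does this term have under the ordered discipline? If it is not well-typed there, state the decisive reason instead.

not well-typed under ordered — needs contraction — r ×2
variable uses: r: 2, h: 1, q: 1
order of uses: r, r, h, q
typing: the term checks, with type P
all disciplines: ordered ✗ · linear ✗ · affine ✗ · relevant ✓ · unrestricted ✓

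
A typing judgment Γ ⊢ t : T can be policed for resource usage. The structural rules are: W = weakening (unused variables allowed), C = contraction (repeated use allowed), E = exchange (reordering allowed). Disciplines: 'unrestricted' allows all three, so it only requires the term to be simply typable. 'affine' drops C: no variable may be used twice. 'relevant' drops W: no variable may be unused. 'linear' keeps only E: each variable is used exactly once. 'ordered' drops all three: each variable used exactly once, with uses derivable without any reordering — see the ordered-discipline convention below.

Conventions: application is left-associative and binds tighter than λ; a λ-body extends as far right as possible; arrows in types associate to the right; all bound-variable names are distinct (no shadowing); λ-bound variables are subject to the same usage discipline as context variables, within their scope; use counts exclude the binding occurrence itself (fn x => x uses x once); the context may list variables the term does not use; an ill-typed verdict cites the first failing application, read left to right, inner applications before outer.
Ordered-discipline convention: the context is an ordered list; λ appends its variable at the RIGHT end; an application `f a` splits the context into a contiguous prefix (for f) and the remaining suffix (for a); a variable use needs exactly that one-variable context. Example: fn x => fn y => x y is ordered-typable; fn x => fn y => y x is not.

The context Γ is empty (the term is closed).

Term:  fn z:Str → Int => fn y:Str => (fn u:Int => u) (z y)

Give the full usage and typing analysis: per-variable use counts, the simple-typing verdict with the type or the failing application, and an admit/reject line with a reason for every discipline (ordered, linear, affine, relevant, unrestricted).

usage: z (λ-bound): 1; y (λ-bound): 1; u (λ-bound): 1
uses in reading order: u, z, y
typing: the term checks, with type (Str → Int) → Str → Int
ordered ✓ (one use each (z, y, u); ordered split holds)
linear ✓ (exactly-once usage across z, y, u)
affine ✓ (at most one use each (z, y, u))
relevant ✓ (none of z, y, u goes unused)
unrestricted ✓ (simply typable at (Str → Int) → Str → Int; W, C, E all held)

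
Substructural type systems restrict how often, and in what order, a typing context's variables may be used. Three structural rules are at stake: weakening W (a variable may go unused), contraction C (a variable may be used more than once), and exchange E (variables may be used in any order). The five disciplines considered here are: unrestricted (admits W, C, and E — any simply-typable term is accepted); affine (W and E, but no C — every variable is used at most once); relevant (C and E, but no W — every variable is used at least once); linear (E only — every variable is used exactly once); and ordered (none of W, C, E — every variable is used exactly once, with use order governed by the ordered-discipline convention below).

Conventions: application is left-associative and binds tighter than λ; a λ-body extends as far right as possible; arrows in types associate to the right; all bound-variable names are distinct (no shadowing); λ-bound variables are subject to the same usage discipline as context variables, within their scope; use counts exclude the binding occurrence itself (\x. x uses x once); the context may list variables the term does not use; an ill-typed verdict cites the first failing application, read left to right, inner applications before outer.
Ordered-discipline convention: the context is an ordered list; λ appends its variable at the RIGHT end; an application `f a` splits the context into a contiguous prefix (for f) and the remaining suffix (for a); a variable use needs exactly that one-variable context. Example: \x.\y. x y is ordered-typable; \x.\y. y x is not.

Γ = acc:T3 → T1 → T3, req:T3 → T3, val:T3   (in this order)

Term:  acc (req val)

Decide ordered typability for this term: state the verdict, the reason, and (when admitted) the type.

yes — one use each (acc, req, val); ordered split holds; term : T1 → T3
usage: acc: 1, req: 1, val: 1
use order (left to right): acc, req, val
typing: ✓ — T1 → T3
all disciplines: ordered ✓, linear ✓, affine ✓, relevant ✓, unrestricted ✓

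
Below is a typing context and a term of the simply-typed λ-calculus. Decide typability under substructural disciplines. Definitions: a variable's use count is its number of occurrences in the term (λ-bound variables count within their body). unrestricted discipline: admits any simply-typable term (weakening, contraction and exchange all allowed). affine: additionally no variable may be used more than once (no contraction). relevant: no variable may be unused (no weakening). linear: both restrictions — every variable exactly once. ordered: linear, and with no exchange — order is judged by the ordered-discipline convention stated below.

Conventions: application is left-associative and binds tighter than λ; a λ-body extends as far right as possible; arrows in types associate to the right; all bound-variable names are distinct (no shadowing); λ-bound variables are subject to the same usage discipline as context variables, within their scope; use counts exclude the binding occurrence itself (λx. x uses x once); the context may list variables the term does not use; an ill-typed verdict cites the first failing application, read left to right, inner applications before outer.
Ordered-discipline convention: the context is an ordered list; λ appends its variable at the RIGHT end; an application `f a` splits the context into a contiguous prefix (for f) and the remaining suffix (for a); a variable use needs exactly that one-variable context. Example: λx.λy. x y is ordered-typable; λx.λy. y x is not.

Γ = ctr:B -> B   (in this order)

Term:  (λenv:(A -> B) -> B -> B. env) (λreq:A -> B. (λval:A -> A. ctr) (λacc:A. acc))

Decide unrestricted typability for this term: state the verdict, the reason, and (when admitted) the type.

yes — well-typed at (A -> B) -> B -> B; no restrictions here; term : (A -> B) -> B -> B
variable uses: ctr: 1, env [bound]: 1, req [bound]: 0, val [bound]: 0, acc [bound]: 1
left-to-right use order: env, ctr, acc
typing: well-typed — term : (A -> B) -> B -> B
all disciplines: ordered ✗; linear ✗; affine ✓; relevant ✗; unrestricted ✓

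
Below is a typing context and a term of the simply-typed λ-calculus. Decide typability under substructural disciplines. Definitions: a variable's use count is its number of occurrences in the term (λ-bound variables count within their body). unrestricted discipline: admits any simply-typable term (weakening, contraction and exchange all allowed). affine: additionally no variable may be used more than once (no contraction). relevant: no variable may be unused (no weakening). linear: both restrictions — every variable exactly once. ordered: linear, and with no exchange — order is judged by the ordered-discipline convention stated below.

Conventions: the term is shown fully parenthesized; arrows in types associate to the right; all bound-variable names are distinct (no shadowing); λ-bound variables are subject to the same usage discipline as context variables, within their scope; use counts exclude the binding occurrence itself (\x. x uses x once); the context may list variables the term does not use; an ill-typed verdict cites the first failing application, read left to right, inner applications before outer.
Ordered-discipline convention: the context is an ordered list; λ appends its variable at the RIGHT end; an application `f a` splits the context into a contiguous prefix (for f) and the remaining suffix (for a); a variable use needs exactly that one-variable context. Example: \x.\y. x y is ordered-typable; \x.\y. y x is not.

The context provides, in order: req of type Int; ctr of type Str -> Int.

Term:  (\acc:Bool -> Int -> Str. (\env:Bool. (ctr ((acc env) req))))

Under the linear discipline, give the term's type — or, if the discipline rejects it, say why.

term : (Bool -> Int -> Str) -> Bool -> Int
usage: req ×1, ctr ×1, acc (bound) ×1, env (bound) ×1
use order (left to right): ctr, acc, env, req
typing: the term checks, with type (Bool -> Int -> Str) -> Bool -> Int
per-discipline verdicts: ordered ✗ | linear ✓ | affine ✓ | relevant ✓ | unrestricted ✓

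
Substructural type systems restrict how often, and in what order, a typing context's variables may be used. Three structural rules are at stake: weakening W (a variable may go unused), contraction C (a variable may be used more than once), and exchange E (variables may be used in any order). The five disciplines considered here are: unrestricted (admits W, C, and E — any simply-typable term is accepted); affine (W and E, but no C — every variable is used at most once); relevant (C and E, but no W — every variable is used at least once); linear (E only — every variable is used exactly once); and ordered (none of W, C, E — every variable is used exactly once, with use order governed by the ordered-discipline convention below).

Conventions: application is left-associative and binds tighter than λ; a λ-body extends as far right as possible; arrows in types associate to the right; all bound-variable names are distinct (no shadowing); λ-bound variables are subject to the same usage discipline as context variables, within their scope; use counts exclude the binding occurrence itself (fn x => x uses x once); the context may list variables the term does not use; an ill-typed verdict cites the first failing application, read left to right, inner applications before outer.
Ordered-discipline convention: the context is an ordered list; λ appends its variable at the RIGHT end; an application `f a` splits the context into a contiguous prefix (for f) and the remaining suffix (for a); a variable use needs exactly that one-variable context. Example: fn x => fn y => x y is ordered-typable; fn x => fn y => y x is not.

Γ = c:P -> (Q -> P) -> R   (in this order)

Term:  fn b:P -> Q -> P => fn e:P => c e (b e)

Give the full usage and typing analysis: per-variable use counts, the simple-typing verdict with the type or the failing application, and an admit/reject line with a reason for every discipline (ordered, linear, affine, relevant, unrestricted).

use counts: c=1, b [bound]=1, e [bound]=2
uses in reading order: c, e, b, e
typing: the term checks, with type (P -> Q -> P) -> P -> R
ordered: ✗ — e ×2 used more than once (contraction)
linear: ✗ — e ×2 used more than once (contraction)
affine: ✗ — e ×2 used more than once (contraction)
relevant: ✓ — every one of c, b, e appears
unrestricted: ✓ — simply typable at (P -> Q -> P) -> P -> R; W, C, E all held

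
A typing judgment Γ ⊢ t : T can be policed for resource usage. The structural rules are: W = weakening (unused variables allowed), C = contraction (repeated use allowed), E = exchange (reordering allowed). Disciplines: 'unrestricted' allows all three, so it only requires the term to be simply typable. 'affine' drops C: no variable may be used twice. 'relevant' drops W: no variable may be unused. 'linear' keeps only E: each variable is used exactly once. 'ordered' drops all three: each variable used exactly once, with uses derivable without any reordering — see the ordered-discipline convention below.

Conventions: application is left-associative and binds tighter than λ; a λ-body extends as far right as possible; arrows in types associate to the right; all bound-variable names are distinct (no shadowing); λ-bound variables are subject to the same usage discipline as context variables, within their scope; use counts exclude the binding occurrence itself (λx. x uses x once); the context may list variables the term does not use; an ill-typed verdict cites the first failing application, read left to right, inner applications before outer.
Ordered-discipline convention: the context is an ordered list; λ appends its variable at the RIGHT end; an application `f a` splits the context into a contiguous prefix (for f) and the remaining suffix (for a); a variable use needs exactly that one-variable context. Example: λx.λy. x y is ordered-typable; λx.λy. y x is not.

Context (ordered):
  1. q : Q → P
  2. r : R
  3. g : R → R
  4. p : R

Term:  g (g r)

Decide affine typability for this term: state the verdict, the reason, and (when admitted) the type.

no — g ×2 used more than once (contraction)
usage: q: 0×, r: 1×, g: 2×, p: 0×
use order (left to right): g, g, r
typing: well-typed — term : R
all disciplines: ordered ✗, linear ✗, affine ✗, relevant ✗, unrestricted ✓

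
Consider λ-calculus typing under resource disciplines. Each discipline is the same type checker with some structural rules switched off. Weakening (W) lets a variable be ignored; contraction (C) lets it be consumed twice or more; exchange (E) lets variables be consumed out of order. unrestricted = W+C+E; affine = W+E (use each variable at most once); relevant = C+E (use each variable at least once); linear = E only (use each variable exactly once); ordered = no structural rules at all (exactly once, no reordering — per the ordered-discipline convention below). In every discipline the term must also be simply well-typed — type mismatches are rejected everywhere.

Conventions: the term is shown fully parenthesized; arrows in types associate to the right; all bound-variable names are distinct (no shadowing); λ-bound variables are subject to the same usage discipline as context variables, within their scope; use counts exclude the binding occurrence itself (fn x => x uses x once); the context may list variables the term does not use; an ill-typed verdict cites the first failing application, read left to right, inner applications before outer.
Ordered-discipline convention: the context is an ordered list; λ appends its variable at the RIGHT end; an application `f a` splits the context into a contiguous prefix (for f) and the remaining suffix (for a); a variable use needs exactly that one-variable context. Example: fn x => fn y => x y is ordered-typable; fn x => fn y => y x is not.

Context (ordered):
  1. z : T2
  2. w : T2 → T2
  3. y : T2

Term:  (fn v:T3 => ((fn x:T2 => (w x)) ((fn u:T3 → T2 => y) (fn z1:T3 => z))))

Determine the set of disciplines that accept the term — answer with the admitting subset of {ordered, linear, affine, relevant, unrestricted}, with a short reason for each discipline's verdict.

admitted in: affine, unrestricted
variable uses: z: 1×, w: 1×, y: 1×, v (λ-bound): 0×, x (λ-bound): 1×, u (λ-bound): 0×, z1 (λ-bound): 0×
left-to-right use order: w, x, y, z
typing: well-typed at T3 → T2
ordered ✗ (v, u, z1 never used (weakening))
linear ✗ (v, u, z1 never used (weakening))
affine ✓ (none of z, w, y, v, x, u, z1 used more than once)
relevant ✗ (v, u, z1 never used (weakening))
unrestricted ✓ (type-checks (T3 → T2) and nothing is barred)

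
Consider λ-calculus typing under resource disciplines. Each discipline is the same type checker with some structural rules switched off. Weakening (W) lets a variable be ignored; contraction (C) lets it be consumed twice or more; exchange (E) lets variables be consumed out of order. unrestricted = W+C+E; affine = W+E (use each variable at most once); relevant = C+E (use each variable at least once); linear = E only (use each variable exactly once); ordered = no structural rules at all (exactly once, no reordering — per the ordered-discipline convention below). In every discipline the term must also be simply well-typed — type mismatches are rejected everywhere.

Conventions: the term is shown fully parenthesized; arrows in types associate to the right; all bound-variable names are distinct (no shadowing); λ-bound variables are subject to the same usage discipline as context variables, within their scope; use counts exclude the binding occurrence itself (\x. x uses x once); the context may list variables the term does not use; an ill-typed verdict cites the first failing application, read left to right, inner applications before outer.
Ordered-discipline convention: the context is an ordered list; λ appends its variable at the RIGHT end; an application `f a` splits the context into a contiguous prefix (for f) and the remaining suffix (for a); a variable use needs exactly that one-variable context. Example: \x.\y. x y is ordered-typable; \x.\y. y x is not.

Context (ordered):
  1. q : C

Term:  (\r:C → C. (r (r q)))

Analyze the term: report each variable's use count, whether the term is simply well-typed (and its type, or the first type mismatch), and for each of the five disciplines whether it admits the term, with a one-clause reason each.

use counts: q: 1; r (λ-bound): 2
left-to-right use order: r, r, q
typing: well-typed at (C → C) → C
ordered: ✗ — uses contraction: r ×2
linear: ✗ — uses contraction: r ×2
affine: ✗ — uses contraction: r ×2
relevant: ✓ — none of q, r goes unused
unrestricted: ✓ — typability at (C → C) → C is all that's needed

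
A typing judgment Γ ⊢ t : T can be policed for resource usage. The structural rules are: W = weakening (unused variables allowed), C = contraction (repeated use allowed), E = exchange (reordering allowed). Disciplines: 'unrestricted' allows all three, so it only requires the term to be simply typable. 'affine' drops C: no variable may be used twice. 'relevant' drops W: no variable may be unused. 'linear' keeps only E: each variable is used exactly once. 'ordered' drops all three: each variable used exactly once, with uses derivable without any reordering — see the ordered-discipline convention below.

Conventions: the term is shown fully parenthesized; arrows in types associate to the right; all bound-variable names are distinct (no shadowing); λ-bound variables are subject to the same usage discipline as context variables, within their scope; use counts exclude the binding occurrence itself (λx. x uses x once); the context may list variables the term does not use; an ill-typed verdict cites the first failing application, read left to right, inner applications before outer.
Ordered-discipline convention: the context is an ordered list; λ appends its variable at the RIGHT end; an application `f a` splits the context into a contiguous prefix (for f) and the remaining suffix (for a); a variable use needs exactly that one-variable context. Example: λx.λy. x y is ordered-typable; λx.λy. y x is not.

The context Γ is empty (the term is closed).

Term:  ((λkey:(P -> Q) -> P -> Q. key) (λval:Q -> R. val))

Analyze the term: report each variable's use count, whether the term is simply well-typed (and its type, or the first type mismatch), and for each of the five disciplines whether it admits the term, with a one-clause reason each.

use counts: key [bound] ×1; val [bound] ×1
order of uses: key, val
typing: ill-typed: an application expects (P -> Q) -> P -> Q but receives (Q -> R) -> Q -> R
ordered: ✗ — a type mismatch blocks all five
linear: ✗ — the type mismatch rejects it
affine: ✗ — not simply typable
relevant: ✗ — fails simple typing
unrestricted: ✗ — a type mismatch blocks all five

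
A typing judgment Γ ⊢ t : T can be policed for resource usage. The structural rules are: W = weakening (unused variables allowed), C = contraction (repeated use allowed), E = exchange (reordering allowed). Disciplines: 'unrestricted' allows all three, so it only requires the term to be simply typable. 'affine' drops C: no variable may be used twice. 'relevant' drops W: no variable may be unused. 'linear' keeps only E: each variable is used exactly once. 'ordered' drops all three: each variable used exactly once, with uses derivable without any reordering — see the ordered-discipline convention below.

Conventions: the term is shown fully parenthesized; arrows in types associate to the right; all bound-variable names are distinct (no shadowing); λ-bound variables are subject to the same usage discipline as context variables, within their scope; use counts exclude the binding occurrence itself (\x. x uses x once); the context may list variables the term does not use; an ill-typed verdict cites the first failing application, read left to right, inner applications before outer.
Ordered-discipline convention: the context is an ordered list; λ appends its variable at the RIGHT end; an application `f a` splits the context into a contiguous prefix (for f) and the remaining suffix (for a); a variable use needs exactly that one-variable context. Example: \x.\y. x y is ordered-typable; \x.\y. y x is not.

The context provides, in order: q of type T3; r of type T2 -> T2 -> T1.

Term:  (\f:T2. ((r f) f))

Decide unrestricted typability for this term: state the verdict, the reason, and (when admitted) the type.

yes — type-checks (T2 -> T1) and nothing is barred; term : T2 -> T1
use counts: q=0, r=1, f [bound]=2
order of uses: r, f, f
typing: ✓ — T2 -> T1
summary: ordered ✗ · linear ✗ · affine ✗ · relevant ✗ · unrestricted ✓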